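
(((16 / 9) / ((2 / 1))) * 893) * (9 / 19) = 376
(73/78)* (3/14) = 73/364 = 0.20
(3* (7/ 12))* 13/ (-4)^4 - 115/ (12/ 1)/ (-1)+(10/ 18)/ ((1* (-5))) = 88115/ 9216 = 9.56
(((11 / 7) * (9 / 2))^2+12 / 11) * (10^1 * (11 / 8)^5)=8064482415 / 3211264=2511.31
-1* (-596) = 596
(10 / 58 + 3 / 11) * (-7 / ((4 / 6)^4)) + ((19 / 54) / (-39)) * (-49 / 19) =-42328097 / 2687256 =-15.75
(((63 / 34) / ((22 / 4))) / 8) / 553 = 9 / 118184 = 0.00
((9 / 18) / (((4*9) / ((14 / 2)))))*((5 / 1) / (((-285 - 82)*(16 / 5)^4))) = -21875 / 1731723264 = -0.00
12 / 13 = 0.92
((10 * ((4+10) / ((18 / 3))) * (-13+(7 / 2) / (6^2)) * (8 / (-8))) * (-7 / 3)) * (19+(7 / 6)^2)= -166834465 / 11664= -14303.37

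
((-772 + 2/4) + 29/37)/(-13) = 57033/962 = 59.29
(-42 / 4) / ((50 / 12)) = -63 / 25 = -2.52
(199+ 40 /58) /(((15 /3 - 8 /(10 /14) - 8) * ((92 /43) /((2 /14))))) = -1245065 /1325996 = -0.94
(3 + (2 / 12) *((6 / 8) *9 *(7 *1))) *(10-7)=261 / 8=32.62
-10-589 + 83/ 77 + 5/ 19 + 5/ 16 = -13982685/ 23408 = -597.35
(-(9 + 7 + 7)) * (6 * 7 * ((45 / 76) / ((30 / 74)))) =-53613 / 38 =-1410.87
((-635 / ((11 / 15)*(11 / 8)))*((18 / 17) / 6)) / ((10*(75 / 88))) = -12192 / 935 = -13.04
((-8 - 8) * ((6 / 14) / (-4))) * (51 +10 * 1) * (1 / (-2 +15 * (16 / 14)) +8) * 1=312930 / 371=843.48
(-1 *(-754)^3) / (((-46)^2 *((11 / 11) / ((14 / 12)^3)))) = 18378843119 / 57132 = 321690.88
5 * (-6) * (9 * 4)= -1080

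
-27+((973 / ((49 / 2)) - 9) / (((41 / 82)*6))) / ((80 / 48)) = -146 / 7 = -20.86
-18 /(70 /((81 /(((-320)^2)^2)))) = -729 /367001600000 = -0.00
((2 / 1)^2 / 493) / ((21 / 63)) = 12 / 493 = 0.02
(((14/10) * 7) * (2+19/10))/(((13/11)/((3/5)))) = 4851/250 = 19.40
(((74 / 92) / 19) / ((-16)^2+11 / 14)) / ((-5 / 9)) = -2331 / 7855075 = -0.00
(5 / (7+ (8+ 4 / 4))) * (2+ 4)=15 / 8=1.88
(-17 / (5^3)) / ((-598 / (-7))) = -119 / 74750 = -0.00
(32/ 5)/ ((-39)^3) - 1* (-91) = 26990113/ 296595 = 91.00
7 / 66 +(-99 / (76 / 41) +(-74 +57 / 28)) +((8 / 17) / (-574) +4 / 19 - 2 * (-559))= 3037546493 / 3059133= 992.94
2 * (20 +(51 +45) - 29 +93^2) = 17472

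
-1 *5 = -5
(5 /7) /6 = 5 /42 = 0.12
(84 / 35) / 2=6 / 5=1.20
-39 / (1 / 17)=-663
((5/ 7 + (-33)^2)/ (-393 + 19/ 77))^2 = 1760138116/ 228644641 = 7.70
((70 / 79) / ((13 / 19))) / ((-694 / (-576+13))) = 374395 / 356369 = 1.05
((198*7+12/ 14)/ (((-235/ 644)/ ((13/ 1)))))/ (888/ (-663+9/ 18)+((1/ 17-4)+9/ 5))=26153254920/ 1842917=14191.23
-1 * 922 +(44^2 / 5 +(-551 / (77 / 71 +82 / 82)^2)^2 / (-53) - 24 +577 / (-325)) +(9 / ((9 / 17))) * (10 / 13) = -7032070547974101 / 8264300345600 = -850.90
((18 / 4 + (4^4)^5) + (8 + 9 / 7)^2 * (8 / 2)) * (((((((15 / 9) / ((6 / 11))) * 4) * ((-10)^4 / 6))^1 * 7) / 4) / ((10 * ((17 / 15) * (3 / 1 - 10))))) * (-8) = 29631838377979475000 / 7497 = 3952492780842933.84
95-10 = 85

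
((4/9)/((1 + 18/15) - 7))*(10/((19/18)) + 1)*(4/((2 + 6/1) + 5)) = -1990/6669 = -0.30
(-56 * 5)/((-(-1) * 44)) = -70/11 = -6.36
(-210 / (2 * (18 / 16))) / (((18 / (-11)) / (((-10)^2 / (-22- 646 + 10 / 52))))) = -4004000 / 468801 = -8.54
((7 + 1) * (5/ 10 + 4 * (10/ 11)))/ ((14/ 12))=28.36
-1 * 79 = -79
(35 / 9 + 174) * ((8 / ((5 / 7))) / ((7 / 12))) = 51232 / 15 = 3415.47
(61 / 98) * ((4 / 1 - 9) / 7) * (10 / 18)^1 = -1525 / 6174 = -0.25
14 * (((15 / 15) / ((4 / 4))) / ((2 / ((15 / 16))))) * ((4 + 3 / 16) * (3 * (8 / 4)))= 21105 / 128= 164.88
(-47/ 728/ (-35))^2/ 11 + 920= 6570211650209/ 7141534400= 920.00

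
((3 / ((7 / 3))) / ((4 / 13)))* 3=351 / 28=12.54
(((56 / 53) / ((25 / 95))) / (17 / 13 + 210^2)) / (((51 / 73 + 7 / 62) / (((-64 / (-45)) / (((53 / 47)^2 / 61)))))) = 539889715735552 / 70538443926312825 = 0.01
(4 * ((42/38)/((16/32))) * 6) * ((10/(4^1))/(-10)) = -13.26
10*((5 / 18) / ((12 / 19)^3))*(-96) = -1058.49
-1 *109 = -109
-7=-7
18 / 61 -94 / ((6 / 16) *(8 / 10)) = -313.04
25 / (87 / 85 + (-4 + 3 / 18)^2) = 76500 / 48097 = 1.59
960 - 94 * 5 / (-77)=74390 / 77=966.10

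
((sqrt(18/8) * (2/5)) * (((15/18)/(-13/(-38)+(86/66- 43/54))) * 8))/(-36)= -0.13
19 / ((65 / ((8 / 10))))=76 / 325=0.23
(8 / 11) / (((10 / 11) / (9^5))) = 236196 / 5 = 47239.20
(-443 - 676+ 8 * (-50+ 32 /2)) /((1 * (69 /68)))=-94588 /69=-1370.84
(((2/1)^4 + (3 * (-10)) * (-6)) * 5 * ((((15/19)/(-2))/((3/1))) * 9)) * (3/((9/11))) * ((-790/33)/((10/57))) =580650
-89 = -89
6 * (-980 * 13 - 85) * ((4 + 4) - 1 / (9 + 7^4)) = -148351905 / 241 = -615568.07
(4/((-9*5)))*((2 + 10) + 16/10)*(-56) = 15232/225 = 67.70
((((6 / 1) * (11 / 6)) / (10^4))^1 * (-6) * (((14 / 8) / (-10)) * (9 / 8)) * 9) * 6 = 56133 / 800000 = 0.07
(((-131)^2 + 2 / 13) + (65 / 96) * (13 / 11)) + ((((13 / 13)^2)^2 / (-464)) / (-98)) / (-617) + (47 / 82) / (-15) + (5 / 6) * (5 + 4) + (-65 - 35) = 17069.42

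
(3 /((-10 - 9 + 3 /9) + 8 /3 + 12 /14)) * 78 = -819 /53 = -15.45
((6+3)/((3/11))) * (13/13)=33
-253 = -253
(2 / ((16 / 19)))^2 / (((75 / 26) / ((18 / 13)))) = 1083 / 400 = 2.71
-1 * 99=-99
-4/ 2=-2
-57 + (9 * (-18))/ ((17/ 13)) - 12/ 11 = -181.97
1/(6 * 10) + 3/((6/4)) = 121/60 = 2.02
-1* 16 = -16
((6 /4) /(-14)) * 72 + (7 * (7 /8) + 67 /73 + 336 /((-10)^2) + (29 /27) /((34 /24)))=3.45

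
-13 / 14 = -0.93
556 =556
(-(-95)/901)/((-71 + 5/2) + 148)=190/143259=0.00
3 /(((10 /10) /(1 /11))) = 3 /11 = 0.27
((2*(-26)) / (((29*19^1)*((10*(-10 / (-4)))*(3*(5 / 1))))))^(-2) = 42693890625 / 2704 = 15789160.73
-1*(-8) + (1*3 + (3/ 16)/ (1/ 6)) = 97/ 8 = 12.12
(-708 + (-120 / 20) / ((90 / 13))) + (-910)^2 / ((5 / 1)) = 2473667 / 15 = 164911.13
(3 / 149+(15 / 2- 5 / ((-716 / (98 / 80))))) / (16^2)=6425525 / 218488832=0.03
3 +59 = 62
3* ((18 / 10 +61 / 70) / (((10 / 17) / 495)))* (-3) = -2832489 / 140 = -20232.06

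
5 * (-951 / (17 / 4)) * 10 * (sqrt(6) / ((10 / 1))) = -19020 * sqrt(6) / 17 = -2740.55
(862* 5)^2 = 18576100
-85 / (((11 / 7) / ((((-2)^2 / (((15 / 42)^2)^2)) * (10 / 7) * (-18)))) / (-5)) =-1709861.24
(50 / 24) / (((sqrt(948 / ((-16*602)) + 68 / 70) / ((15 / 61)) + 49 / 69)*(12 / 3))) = -1060084375 / 39934491998 + 4033625*sqrt(31638110) / 159737967992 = 0.12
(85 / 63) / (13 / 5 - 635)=-25 / 11718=-0.00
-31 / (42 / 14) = -31 / 3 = -10.33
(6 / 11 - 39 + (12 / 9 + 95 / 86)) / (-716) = 102215 / 2032008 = 0.05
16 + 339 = 355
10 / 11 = 0.91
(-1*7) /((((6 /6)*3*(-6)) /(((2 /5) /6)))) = 7 /270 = 0.03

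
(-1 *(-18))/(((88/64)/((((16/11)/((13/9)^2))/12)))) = 15552/20449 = 0.76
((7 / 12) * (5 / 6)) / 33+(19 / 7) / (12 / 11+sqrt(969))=0.10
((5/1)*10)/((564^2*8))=25/1272384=0.00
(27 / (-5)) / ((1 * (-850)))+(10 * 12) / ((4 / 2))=255027 / 4250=60.01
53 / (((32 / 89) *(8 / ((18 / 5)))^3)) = 3438693 / 256000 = 13.43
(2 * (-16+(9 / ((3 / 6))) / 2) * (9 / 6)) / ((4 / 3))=-63 / 4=-15.75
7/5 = 1.40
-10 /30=-1 /3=-0.33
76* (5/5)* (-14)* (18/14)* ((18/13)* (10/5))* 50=-2462400/13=-189415.38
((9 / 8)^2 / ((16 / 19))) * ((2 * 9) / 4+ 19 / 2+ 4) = 13851 / 512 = 27.05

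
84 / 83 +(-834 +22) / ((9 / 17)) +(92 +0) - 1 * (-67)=-1026203 / 747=-1373.77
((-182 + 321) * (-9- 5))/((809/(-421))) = 819266/809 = 1012.69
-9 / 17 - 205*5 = -17434 / 17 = -1025.53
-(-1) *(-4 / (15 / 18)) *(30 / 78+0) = -1.85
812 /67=12.12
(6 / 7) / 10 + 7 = 248 / 35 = 7.09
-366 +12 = -354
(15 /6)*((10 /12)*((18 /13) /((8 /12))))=225 /52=4.33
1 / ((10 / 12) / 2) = 2.40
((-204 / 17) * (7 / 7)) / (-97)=12 / 97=0.12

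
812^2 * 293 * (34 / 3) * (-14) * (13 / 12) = -298861514224 / 9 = -33206834913.78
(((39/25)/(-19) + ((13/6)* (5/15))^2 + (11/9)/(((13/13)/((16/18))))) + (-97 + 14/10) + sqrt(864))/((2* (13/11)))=-159258011/4001400 + 66* sqrt(6)/13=-27.36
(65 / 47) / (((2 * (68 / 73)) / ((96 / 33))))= 18980 / 8789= 2.16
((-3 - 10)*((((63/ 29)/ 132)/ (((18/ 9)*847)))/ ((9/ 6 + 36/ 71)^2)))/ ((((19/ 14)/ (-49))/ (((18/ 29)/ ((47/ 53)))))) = 7147946442/ 9021374684575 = 0.00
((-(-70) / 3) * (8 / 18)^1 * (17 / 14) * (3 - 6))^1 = -340 / 9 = -37.78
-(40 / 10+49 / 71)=-333 / 71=-4.69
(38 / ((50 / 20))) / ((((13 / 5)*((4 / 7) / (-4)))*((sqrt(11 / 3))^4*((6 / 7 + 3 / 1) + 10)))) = -33516 / 152581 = -0.22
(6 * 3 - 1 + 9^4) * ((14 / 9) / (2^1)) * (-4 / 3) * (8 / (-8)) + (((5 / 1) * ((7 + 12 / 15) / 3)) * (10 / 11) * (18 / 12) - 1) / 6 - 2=6822.42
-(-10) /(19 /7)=70 /19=3.68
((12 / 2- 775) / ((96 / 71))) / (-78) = 54599 / 7488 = 7.29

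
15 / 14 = 1.07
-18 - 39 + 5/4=-223/4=-55.75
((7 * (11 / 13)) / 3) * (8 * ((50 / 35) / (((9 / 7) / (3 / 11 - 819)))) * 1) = -14368.55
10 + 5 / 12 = 125 / 12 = 10.42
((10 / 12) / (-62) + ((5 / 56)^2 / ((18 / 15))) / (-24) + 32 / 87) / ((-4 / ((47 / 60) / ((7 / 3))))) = -6756473767 / 227345448960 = -0.03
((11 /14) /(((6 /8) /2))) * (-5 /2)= -110 /21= -5.24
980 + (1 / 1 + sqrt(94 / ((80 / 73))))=sqrt(34310) / 20 + 981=990.26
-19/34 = -0.56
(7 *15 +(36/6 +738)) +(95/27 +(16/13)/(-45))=1496122/1755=852.49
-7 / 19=-0.37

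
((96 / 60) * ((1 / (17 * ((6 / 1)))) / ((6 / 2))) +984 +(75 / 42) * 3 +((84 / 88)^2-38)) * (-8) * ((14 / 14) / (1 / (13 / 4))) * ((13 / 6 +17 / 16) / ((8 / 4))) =-994652995531 / 24881472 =-39975.65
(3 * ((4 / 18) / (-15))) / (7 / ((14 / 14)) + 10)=-2 / 765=-0.00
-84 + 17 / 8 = -655 / 8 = -81.88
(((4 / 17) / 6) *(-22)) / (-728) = 11 / 9282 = 0.00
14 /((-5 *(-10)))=7 /25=0.28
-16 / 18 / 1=-8 / 9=-0.89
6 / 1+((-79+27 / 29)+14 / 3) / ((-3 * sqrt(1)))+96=126.47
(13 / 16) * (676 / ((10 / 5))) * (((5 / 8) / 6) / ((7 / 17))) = 186745 / 2688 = 69.47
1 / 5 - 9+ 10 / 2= -19 / 5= -3.80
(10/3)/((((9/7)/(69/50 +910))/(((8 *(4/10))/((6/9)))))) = 2551864/225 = 11341.62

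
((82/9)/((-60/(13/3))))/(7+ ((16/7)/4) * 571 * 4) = -3731/7439850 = -0.00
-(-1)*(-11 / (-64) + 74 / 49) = 5275 / 3136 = 1.68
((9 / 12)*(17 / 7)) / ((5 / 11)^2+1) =6171 / 4088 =1.51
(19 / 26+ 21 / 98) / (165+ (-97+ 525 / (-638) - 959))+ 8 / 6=1.33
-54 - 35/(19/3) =-1131/19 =-59.53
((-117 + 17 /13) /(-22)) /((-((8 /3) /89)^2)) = -3350583 /572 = -5857.66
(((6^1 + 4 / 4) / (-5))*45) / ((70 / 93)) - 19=-1027 / 10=-102.70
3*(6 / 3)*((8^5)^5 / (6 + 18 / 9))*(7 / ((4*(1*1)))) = 49584848070131274743808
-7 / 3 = -2.33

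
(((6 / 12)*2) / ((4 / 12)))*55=165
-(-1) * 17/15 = 17/15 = 1.13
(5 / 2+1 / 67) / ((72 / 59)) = 19883 / 9648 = 2.06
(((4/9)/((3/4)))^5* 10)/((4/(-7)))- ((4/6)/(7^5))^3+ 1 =-18995814929427414667/68122318582951682301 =-0.28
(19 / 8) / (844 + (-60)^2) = 19 / 35552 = 0.00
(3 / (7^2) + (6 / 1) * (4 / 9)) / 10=401 / 1470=0.27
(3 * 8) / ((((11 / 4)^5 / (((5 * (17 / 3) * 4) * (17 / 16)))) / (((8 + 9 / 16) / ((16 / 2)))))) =3167440 / 161051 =19.67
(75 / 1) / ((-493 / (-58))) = 150 / 17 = 8.82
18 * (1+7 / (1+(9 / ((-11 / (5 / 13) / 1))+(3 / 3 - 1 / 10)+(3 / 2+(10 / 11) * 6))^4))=7620676740226449 / 422456201510393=18.04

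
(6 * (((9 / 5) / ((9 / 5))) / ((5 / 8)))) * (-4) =-38.40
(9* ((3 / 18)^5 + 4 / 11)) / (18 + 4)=0.15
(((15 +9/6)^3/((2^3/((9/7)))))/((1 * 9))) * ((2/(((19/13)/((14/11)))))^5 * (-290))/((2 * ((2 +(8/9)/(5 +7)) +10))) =-753866490260520/48836100577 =-15436.66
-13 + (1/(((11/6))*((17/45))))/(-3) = -2521/187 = -13.48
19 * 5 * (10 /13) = 950 /13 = 73.08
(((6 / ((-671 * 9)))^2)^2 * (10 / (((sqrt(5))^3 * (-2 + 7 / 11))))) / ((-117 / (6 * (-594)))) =-128 * sqrt(5) / 14701167827775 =-0.00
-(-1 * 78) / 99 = 26 / 33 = 0.79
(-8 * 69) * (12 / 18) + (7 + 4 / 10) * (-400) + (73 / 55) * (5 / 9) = -329399 / 99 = -3327.26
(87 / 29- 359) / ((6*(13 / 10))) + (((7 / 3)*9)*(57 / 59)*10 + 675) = 832.24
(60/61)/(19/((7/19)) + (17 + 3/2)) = 280/19947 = 0.01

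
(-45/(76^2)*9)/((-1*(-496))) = -405/2864896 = -0.00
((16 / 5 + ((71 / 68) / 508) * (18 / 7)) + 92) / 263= 0.36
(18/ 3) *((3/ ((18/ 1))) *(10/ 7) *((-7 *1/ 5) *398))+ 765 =-31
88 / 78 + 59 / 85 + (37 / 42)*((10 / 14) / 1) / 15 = 1.86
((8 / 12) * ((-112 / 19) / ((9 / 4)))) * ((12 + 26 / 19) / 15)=-227584 / 146205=-1.56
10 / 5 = 2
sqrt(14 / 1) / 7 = sqrt(14) / 7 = 0.53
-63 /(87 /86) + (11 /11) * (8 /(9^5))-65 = -217949627 /1712421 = -127.28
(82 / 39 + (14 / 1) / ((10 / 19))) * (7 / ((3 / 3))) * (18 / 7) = 33582 / 65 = 516.65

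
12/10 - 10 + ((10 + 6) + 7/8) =323/40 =8.08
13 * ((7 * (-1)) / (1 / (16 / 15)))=-1456 / 15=-97.07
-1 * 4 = -4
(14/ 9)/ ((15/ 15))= 14/ 9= 1.56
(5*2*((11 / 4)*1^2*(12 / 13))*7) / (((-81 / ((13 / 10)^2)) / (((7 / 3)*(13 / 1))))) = -91091 / 810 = -112.46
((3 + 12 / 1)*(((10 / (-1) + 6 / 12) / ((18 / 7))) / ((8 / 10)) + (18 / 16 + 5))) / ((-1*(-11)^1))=1085 / 528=2.05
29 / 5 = 5.80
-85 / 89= -0.96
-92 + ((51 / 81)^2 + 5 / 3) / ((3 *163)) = -32794748 / 356481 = -92.00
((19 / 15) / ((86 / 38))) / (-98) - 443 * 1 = -28002391 / 63210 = -443.01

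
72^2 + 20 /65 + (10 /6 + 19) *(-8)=195740 /39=5018.97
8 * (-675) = -5400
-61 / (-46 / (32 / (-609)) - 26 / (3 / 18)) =-976 / 11511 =-0.08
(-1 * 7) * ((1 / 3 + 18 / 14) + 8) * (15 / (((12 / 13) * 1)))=-6565 / 6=-1094.17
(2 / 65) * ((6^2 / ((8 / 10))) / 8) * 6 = 27 / 26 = 1.04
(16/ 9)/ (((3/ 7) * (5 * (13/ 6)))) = 224/ 585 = 0.38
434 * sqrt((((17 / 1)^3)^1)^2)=2132242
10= 10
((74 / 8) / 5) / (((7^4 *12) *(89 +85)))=37 / 100265760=0.00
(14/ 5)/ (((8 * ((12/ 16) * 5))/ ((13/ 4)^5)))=2599051/ 76800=33.84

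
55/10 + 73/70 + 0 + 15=21.54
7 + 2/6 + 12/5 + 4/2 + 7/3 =211/15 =14.07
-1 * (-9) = 9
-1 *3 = -3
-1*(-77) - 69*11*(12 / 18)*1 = -429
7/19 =0.37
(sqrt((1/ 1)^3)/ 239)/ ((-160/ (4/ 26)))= -1/ 248560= -0.00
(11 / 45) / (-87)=-11 / 3915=-0.00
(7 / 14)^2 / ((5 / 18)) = 9 / 10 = 0.90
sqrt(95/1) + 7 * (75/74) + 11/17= 9739/1258 + sqrt(95)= 17.49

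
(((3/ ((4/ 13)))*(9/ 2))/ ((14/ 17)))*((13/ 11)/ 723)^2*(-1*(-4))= 112047/ 196778428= 0.00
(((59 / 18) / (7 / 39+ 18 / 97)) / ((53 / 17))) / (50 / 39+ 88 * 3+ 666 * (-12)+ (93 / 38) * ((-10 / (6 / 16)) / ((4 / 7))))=-312401401 / 850521397408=-0.00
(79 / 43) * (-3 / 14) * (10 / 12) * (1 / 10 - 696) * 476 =9345937 / 86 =108673.69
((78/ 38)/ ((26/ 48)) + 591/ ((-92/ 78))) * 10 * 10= -21730950/ 437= -49727.57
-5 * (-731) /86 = 85 /2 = 42.50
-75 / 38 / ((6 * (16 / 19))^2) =-475 / 6144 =-0.08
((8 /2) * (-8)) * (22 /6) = -352 /3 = -117.33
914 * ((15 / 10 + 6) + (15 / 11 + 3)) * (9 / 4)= 1073493 / 44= 24397.57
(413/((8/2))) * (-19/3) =-7847/12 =-653.92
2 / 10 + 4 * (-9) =-179 / 5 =-35.80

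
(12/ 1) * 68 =816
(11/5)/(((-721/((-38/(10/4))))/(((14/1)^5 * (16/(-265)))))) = -1027704832/682375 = -1506.07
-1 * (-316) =316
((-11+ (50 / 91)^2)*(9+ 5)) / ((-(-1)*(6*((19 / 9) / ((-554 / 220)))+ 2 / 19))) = 30.41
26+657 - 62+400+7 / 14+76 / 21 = 43055 / 42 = 1025.12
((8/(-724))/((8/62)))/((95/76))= -62/905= -0.07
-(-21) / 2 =21 / 2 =10.50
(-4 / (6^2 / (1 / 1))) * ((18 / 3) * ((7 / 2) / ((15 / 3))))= -7 / 15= -0.47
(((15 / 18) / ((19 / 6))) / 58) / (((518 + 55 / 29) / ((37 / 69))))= 185 / 39531894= 0.00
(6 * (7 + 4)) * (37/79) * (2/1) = 4884/79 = 61.82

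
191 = 191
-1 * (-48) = 48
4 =4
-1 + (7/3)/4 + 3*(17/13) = 547/156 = 3.51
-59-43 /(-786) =-46331 /786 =-58.95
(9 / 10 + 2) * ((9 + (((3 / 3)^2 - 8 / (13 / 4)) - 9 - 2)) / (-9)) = 29 / 26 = 1.12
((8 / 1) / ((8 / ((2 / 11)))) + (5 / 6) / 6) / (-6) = -127 / 2376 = -0.05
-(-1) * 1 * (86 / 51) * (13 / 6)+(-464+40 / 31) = -2177303 / 4743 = -459.06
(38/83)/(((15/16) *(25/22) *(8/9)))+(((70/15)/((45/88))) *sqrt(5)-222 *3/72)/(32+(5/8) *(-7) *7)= -712574/114125+896 *sqrt(5)/135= 8.60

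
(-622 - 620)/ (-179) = 1242/ 179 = 6.94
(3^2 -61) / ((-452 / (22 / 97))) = 0.03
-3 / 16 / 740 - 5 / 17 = -59251 / 201280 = -0.29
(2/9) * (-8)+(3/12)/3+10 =299/36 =8.31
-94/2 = -47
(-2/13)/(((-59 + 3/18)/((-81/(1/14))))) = -13608/4589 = -2.97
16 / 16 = 1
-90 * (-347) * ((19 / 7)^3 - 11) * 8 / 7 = 321118.80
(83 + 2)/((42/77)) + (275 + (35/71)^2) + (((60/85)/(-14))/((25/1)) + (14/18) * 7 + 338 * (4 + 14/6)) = 2577.19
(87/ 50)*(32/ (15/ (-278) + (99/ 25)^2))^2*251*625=2812751180000000000/ 2457623460603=1144500.46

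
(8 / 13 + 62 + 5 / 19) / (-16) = -15531 / 3952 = -3.93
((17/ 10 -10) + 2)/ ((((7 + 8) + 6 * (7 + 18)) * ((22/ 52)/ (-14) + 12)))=-3822/ 1198175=-0.00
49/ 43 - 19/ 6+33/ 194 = -23237/ 12513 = -1.86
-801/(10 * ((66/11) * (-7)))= 267/140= 1.91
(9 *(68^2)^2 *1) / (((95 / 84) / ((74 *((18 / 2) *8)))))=86123498323968 / 95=906563140252.29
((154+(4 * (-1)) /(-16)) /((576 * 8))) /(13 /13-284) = -617 /5216256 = -0.00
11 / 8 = 1.38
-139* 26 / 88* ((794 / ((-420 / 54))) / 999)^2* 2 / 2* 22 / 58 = -284799463 / 1750814100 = -0.16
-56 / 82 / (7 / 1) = -4 / 41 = -0.10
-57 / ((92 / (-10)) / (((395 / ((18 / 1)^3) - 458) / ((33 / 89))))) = -22580438755 / 2950992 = -7651.81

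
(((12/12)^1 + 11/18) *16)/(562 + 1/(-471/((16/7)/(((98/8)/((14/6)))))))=892388/19455565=0.05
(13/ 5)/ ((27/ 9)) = 13/ 15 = 0.87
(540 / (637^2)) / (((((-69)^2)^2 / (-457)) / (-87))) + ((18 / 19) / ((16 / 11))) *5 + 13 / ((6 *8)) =365293174113913 / 103558332088848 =3.53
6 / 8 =3 / 4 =0.75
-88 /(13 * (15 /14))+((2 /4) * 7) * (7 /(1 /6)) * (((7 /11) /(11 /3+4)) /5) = -191303 /49335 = -3.88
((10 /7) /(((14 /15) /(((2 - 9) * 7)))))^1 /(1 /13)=-975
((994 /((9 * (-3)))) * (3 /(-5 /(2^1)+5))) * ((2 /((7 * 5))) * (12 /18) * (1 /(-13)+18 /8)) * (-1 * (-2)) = -64184 /8775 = -7.31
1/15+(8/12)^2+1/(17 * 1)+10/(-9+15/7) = -5437/6120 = -0.89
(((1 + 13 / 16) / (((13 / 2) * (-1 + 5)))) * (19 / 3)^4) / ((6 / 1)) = 3779309 / 202176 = 18.69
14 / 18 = 7 / 9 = 0.78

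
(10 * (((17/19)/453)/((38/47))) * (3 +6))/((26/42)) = 0.36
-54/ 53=-1.02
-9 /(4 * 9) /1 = -1 /4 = -0.25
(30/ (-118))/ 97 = -15/ 5723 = -0.00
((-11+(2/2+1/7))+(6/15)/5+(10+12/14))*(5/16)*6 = 81/40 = 2.02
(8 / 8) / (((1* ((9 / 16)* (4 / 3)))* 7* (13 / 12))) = 16 / 91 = 0.18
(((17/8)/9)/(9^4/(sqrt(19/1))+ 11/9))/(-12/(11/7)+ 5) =39083/808933447664 - 11042163 * sqrt(19)/808933447664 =-0.00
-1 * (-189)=189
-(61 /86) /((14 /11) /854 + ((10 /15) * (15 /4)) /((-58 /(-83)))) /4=-0.05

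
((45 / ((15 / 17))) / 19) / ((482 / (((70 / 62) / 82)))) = 1785 / 23279636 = 0.00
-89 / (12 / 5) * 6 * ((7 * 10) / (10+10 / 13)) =-5785 / 4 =-1446.25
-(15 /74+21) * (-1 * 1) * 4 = 3138 /37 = 84.81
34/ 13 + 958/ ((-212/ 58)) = -178781/ 689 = -259.48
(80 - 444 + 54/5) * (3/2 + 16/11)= -11479/11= -1043.55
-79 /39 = -2.03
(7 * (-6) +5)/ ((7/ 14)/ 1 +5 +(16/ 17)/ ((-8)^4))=-161024/ 23937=-6.73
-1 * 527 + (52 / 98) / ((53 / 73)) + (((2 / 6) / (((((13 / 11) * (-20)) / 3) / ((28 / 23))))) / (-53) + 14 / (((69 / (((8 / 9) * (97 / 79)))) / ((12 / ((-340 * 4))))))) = -4939356679498 / 9385591761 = -526.27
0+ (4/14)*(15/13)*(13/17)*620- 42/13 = 236802/1547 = 153.07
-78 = -78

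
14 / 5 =2.80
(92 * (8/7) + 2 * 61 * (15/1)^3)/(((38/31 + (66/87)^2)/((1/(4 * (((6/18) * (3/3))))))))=37581164003/219156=171481.34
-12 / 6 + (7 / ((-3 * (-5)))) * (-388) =-2746 / 15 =-183.07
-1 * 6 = -6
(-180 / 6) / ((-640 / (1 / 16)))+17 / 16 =1091 / 1024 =1.07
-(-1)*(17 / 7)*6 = 102 / 7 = 14.57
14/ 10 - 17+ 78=312/ 5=62.40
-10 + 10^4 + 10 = 10000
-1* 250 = -250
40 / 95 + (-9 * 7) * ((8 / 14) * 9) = -6148 / 19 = -323.58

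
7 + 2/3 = 23/3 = 7.67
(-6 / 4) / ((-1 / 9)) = 27 / 2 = 13.50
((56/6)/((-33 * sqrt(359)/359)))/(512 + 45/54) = -56 * sqrt(359)/101541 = -0.01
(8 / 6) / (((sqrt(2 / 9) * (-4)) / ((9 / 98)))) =-9 * sqrt(2) / 196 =-0.06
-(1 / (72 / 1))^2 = -1 / 5184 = -0.00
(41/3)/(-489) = -41/1467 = -0.03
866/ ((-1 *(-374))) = 433/ 187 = 2.32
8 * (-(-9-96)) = 840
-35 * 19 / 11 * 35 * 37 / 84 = -123025 / 132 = -932.01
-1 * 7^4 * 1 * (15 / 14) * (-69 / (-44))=-355005 / 88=-4034.15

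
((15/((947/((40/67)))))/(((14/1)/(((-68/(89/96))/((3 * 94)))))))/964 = -81600/447741890729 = -0.00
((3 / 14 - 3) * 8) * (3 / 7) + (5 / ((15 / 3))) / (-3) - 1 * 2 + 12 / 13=-20947 / 1911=-10.96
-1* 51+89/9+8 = -298/9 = -33.11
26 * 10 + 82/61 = 15942/61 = 261.34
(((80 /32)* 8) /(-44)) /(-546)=5 /6006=0.00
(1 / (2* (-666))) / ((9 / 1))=-1 / 11988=-0.00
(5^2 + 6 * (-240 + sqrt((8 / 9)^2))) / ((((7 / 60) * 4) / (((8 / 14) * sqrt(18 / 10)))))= -50748 * sqrt(5) / 49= -2315.84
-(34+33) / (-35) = 67 / 35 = 1.91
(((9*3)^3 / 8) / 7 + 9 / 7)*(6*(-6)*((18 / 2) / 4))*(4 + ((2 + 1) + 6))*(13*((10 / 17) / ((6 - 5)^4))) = -1352130975 / 476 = -2840611.29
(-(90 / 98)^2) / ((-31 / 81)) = 164025 / 74431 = 2.20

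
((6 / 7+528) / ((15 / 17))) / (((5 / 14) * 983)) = 41956 / 24575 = 1.71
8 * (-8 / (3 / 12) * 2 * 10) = -5120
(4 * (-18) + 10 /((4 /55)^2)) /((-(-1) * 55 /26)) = 189137 /220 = 859.71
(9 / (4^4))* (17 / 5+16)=873 / 1280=0.68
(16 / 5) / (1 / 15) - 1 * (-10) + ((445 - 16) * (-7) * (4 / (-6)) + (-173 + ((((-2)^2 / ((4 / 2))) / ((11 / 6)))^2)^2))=27648303 / 14641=1888.42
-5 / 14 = -0.36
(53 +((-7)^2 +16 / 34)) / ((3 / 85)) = 8710 / 3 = 2903.33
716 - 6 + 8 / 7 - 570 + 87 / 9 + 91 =5078 / 21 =241.81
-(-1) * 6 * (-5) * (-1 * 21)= 630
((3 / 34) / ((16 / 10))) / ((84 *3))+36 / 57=274271 / 434112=0.63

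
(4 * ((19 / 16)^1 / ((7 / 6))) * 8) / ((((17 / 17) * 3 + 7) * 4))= 57 / 70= 0.81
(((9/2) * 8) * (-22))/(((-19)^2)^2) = -792/130321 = -0.01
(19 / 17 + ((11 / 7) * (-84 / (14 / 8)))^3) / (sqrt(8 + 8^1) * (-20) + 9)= 2502358667 / 414001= 6044.33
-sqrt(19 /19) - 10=-11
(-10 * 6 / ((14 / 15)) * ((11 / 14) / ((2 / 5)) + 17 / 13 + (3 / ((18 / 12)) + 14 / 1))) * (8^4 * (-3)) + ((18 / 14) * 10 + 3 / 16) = 155160708951 / 10192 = 15223774.43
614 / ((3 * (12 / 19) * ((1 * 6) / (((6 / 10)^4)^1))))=17499 / 2500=7.00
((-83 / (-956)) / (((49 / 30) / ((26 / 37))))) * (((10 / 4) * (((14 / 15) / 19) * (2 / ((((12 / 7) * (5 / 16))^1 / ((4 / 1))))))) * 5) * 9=517920 / 168017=3.08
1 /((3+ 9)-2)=0.10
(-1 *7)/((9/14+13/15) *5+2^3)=-294/653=-0.45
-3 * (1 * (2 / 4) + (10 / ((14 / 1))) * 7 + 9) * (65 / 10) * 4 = -1131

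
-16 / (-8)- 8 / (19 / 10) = -42 / 19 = -2.21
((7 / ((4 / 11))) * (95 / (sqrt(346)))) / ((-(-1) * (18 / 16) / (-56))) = -409640 * sqrt(346) / 1557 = -4893.86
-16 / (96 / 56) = -28 / 3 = -9.33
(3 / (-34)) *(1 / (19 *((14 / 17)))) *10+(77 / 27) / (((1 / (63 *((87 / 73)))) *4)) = 53.47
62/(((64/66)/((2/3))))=341/8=42.62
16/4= 4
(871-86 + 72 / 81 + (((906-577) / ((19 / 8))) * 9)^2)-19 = 5052583718 / 3249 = 1555119.64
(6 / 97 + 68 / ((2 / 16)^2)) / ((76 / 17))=3588275 / 3686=973.49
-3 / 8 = -0.38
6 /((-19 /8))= -48 /19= -2.53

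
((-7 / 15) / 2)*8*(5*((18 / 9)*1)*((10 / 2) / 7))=-40 / 3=-13.33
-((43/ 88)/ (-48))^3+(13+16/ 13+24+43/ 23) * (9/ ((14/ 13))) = 335.12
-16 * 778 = -12448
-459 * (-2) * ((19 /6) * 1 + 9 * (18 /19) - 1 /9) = 202011 /19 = 10632.16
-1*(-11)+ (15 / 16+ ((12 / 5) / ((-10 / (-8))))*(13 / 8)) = 6023 / 400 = 15.06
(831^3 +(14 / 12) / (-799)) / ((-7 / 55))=-151308661880585 / 33558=-4508870072.13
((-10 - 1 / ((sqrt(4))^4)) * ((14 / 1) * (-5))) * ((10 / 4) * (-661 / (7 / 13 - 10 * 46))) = 242107775 / 95568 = 2533.36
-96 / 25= -3.84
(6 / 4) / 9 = 1 / 6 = 0.17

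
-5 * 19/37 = -95/37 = -2.57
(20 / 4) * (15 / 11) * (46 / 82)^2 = 39675 / 18491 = 2.15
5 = 5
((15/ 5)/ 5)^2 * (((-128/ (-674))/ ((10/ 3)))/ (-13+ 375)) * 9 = 3888/ 7624625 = 0.00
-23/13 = -1.77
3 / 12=1 / 4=0.25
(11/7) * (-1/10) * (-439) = 4829/70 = 68.99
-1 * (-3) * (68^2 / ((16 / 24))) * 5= 104040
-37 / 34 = -1.09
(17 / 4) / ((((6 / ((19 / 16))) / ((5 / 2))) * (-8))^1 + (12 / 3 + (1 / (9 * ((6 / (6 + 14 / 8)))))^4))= -878875868160 / 2516272645921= -0.35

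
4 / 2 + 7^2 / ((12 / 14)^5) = 839095 / 7776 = 107.91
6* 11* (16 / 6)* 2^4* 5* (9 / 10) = 12672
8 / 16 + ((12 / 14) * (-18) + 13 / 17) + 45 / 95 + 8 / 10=-291447 / 22610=-12.89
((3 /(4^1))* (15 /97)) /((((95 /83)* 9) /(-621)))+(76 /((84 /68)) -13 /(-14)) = 8585975 /154812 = 55.46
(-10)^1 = -10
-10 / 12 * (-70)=175 / 3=58.33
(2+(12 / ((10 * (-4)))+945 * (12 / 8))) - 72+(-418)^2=880356 / 5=176071.20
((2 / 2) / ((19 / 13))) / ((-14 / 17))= -221 / 266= -0.83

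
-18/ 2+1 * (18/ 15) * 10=3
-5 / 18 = -0.28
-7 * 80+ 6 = -554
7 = 7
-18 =-18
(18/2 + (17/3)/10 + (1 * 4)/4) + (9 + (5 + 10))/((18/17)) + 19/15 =69/2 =34.50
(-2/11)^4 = 0.00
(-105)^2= 11025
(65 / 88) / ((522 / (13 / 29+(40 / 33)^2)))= 3936205 / 1450704816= 0.00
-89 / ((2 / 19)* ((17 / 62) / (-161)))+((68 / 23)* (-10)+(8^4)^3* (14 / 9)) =376172162583491 / 3519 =106897460239.70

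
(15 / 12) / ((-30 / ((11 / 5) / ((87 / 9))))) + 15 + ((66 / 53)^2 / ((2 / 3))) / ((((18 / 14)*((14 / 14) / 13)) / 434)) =33309112741 / 3258440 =10222.41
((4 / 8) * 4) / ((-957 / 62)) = -124 / 957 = -0.13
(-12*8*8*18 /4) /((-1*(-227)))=-3456 /227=-15.22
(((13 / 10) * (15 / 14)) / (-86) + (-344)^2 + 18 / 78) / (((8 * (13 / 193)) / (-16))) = -714948594173 / 203476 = -3513675.29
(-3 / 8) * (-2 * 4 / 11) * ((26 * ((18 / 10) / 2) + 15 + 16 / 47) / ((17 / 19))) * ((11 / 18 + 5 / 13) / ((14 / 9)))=30227556 / 3998995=7.56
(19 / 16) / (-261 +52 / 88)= -209 / 45832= -0.00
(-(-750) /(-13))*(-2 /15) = 100 /13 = 7.69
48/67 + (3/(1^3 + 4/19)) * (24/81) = 20120/13869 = 1.45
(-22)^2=484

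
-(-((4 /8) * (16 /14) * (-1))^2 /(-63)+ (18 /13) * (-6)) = 8.30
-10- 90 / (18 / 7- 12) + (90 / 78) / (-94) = -6275 / 13442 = -0.47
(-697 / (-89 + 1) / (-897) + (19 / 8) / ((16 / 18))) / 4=1681681 / 2525952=0.67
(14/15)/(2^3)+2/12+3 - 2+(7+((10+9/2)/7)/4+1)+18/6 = 10753/840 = 12.80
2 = 2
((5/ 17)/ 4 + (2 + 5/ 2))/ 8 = 311/ 544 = 0.57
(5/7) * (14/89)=10/89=0.11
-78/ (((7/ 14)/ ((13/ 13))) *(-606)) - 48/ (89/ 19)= -89798/ 8989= -9.99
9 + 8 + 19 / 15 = 274 / 15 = 18.27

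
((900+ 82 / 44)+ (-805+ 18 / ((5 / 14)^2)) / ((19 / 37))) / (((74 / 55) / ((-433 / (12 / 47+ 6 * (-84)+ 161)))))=-83143664533 / 226492540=-367.09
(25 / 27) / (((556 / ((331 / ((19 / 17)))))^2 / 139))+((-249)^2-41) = 1343918821105 / 21677328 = 61996.52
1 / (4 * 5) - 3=-59 / 20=-2.95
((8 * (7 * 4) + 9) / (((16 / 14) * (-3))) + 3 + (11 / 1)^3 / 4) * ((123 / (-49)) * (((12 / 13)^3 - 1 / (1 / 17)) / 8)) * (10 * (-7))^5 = -10061029114128125 / 4394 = -2289719871217.14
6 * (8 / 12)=4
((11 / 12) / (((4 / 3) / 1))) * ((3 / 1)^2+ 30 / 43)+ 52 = 40363 / 688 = 58.67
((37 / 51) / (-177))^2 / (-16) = -1369 / 1303787664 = -0.00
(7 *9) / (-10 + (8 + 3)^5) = 63 / 161041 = 0.00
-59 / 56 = -1.05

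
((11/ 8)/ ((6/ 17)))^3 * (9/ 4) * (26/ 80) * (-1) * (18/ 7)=-255028917/ 2293760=-111.18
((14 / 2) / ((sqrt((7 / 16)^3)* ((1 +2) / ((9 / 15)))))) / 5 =64* sqrt(7) / 175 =0.97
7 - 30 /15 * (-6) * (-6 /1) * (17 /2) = -605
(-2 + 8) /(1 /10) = 60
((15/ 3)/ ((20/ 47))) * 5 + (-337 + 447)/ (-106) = 12235/ 212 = 57.71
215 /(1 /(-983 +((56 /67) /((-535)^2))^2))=-15544856128630578277 /73552041111125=-211345.00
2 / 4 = 1 / 2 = 0.50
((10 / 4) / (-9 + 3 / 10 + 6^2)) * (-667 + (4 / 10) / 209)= -3485065 / 57057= -61.08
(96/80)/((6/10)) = 2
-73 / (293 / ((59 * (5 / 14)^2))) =-107675 / 57428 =-1.87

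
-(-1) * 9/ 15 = 3/ 5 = 0.60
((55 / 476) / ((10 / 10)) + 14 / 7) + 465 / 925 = 230563 / 88060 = 2.62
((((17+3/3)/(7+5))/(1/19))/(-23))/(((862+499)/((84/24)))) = -399/125212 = -0.00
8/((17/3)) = 24/17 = 1.41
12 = 12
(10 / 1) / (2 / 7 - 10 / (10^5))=700000 / 19993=35.01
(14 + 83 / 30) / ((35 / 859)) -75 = 353327 / 1050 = 336.50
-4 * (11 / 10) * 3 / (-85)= 0.16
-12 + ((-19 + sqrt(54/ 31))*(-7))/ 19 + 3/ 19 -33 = -38.33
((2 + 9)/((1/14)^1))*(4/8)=77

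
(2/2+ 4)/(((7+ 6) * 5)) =1/13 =0.08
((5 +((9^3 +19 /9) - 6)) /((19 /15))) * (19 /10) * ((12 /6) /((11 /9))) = 19713 /11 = 1792.09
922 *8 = 7376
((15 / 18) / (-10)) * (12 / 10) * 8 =-4 / 5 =-0.80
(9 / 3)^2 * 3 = 27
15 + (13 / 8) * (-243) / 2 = -2919 / 16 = -182.44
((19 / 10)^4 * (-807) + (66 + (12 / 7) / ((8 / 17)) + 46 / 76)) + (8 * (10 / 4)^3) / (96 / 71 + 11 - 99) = -10686002418769 / 1022770000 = -10448.10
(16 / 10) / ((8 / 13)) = 2.60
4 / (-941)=-4 / 941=-0.00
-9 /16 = -0.56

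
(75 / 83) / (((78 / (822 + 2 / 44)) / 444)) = 50185875 / 11869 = 4228.32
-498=-498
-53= -53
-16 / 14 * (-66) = 528 / 7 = 75.43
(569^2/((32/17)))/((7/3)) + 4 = 16512707/224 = 73717.44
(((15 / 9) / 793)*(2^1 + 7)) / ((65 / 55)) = 165 / 10309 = 0.02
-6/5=-1.20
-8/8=-1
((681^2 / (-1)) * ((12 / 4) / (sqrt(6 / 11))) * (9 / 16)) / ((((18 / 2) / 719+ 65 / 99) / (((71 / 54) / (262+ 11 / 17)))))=-13281414297129 * sqrt(66) / 13609605760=-7928.13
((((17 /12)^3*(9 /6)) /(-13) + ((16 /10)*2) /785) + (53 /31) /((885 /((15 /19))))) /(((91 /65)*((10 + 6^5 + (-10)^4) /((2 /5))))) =-658679499259 /127159593596380800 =-0.00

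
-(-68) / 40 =17 / 10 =1.70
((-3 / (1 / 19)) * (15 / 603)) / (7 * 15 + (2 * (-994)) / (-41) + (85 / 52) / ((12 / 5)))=-2430480 / 264265219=-0.01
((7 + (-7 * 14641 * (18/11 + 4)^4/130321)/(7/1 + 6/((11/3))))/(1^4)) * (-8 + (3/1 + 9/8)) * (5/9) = 10861515539/59426376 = 182.77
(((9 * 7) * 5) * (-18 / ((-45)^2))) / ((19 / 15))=-2.21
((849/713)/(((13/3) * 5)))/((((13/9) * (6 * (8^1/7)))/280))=374409/240994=1.55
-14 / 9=-1.56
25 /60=5 /12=0.42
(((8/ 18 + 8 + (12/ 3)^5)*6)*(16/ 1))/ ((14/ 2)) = 297344/ 21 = 14159.24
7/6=1.17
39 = 39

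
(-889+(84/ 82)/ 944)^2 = 295974416064649/ 374499904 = 790319.07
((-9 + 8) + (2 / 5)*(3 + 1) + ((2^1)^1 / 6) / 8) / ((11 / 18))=21 / 20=1.05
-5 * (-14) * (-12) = -840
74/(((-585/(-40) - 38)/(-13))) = 7696/187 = 41.16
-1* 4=-4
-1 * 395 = -395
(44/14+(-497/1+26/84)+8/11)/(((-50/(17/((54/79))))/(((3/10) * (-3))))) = -305778269/1386000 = -220.62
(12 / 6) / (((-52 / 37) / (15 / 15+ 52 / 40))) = -851 / 260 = -3.27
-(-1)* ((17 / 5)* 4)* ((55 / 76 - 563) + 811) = 321351 / 95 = 3382.64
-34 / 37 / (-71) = 34 / 2627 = 0.01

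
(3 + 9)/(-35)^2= 12/1225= 0.01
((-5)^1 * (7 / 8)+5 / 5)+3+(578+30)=4861 / 8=607.62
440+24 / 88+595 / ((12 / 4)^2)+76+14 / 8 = 231317 / 396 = 584.13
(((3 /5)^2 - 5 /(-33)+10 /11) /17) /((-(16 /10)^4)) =-7325 /574464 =-0.01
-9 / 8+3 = 15 / 8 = 1.88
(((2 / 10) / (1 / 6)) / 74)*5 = 3 / 37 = 0.08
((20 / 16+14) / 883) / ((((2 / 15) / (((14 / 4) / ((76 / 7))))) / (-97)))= -4348995 / 1073728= -4.05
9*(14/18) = 7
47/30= 1.57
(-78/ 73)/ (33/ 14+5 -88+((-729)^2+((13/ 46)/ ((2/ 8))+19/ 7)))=-8372/ 4163415643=-0.00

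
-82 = -82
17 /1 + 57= 74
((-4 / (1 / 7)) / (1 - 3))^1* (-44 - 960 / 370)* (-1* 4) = 2609.30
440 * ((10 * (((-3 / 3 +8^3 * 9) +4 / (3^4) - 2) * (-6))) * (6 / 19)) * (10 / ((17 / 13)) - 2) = -210078668800 / 969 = -216799451.81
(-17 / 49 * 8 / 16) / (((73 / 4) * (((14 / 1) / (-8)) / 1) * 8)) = 17 / 25039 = 0.00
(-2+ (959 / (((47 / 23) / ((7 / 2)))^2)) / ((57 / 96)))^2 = 39514271597080900 / 1761564841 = 22431346.65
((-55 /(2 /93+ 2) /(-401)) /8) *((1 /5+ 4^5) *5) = 26193915 /603104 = 43.43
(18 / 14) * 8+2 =86 / 7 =12.29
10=10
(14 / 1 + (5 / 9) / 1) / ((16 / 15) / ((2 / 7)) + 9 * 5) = 655 / 2193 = 0.30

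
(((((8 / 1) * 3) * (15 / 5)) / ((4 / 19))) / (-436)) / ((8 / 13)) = -1.27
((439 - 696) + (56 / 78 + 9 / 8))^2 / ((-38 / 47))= -297866865407 / 3699072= -80524.75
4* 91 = 364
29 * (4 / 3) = 116 / 3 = 38.67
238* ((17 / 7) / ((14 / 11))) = 3179 / 7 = 454.14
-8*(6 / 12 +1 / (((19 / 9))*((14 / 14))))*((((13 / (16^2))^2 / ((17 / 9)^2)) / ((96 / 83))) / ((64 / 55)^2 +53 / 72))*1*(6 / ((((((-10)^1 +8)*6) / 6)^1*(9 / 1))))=127167729975 / 163820756467712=0.00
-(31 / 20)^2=-961 / 400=-2.40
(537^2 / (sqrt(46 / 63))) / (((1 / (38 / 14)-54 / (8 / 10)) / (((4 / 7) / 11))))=-65748132 * sqrt(322) / 4517821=-261.15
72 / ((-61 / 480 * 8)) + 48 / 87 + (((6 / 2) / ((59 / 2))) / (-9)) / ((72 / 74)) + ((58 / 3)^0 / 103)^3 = -432826970331785 / 6158646524718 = -70.28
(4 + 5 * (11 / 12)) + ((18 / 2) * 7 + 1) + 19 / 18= 2651 / 36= 73.64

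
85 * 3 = 255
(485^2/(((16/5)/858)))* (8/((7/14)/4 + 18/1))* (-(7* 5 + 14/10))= -29385436080/29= -1013290899.31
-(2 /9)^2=-4 /81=-0.05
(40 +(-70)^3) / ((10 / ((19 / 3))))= -217208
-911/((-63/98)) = 1417.11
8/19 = 0.42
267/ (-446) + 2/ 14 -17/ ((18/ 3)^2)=-52151/ 56196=-0.93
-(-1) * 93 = 93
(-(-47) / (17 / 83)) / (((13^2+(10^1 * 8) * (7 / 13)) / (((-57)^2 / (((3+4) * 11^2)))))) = 54922179 / 13232681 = 4.15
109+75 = 184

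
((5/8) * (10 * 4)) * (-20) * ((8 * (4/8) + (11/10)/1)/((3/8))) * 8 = -54400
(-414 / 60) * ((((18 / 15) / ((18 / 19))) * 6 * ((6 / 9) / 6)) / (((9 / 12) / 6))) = -3496 / 75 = -46.61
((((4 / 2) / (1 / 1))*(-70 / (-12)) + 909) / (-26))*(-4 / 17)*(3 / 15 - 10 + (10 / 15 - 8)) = -1419668 / 9945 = -142.75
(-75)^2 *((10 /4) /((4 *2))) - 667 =17453 /16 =1090.81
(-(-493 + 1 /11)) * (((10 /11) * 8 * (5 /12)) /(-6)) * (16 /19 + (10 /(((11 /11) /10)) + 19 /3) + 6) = -28174.34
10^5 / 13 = 100000 / 13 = 7692.31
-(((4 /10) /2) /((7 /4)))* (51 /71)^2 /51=-204 /176435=-0.00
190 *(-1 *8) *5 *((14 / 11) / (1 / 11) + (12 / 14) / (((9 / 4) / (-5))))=-1930400 / 21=-91923.81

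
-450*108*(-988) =48016800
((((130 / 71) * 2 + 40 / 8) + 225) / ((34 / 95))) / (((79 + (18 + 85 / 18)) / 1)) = 14184450 / 2210017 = 6.42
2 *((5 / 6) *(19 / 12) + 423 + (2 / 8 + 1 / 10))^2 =360688.27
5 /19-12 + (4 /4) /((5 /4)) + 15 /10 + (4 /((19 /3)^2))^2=-12285227 /1303210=-9.43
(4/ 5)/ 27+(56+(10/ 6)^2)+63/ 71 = 572174/ 9585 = 59.69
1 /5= 0.20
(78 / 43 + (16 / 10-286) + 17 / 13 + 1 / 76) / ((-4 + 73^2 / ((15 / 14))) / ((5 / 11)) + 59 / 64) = -14339124720 / 557441156389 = -0.03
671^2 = 450241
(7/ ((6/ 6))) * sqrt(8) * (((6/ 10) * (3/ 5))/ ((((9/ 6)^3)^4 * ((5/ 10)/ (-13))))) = -1490944 * sqrt(2)/ 1476225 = -1.43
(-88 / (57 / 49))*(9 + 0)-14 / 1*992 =-276808 / 19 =-14568.84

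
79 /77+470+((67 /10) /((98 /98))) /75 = 27206909 /57750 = 471.12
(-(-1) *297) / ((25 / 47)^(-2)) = 185625 / 2209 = 84.03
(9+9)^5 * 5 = 9447840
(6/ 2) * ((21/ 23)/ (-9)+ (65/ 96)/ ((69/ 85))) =211/ 96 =2.20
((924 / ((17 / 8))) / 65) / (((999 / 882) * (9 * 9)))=0.07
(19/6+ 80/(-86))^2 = 332929/66564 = 5.00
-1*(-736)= 736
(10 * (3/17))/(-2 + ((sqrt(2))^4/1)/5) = -25/17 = -1.47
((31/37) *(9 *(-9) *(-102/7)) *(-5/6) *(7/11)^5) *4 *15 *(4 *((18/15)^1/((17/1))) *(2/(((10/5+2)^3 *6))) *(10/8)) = -452168325/47671096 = -9.49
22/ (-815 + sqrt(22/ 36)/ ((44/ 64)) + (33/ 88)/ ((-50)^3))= -0.03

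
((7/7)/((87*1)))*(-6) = -2/29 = -0.07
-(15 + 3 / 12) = -61 / 4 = -15.25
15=15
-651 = -651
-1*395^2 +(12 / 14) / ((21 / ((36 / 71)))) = -542810903 / 3479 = -156024.98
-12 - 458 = -470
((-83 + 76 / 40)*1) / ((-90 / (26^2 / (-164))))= -137059 / 36900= -3.71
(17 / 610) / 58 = 17 / 35380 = 0.00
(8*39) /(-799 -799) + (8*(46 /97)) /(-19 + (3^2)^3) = -5224844 /27513565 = -0.19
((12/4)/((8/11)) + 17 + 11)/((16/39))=10023/128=78.30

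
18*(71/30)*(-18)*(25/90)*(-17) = 3621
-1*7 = -7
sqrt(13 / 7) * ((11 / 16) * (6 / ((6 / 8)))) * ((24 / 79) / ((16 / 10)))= 165 * sqrt(91) / 1106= 1.42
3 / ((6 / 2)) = 1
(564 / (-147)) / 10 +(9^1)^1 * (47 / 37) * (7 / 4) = 711533 / 36260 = 19.62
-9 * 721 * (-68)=441252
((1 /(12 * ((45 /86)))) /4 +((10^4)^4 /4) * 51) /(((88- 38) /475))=2616300000000000000817 /2160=1211250000000000000.38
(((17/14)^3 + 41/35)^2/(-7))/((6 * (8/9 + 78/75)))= -4954097307/45749460736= -0.11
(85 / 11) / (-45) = -17 / 99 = -0.17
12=12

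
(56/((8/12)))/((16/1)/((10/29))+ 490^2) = 35/100061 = 0.00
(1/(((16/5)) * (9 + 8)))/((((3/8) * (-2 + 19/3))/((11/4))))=55/1768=0.03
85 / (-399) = -85 / 399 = -0.21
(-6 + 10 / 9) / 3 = -44 / 27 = -1.63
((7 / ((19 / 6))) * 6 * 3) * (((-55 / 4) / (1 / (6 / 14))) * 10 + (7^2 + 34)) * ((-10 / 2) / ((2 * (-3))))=15165 / 19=798.16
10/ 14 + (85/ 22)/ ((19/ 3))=3875/ 2926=1.32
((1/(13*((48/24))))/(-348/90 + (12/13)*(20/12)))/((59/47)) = -705/53572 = -0.01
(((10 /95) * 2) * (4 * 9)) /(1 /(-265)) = -38160 /19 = -2008.42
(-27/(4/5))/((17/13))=-25.81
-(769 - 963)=194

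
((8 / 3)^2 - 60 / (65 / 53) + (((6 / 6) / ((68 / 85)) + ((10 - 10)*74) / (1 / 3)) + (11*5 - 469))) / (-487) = 212735 / 227916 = 0.93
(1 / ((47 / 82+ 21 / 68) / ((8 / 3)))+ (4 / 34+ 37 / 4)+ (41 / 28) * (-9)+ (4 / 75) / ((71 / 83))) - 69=-217292333431 / 3116413650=-69.73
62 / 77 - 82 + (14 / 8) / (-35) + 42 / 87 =-3606833 / 44660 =-80.76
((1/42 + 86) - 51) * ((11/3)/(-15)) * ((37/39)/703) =-16181/1400490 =-0.01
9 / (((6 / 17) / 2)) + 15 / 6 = 107 / 2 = 53.50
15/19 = 0.79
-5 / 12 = -0.42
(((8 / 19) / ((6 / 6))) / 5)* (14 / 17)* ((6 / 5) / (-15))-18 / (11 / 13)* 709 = -6698457214 / 444125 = -15082.37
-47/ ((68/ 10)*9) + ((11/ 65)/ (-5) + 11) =1014209/ 99450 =10.20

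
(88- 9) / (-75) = -79 / 75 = -1.05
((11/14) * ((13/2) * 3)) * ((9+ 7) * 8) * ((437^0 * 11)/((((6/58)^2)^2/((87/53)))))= 1032449196064/3339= 309209103.34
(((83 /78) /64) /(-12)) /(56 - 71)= 83 /898560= 0.00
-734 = -734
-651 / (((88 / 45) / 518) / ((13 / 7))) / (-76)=14090895 / 3344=4213.78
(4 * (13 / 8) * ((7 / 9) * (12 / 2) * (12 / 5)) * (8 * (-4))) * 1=-11648 / 5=-2329.60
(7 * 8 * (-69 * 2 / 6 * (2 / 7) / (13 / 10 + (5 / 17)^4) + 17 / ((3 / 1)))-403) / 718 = -1202721751 / 2352217542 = -0.51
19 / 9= 2.11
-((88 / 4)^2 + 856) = -1340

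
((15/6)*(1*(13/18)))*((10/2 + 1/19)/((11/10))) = 5200/627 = 8.29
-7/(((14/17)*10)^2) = -289/2800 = -0.10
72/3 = 24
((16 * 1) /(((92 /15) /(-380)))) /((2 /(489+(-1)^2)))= -5586000 /23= -242869.57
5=5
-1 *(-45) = 45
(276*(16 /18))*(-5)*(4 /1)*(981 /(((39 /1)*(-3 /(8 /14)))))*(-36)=-77015040 /91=-846319.12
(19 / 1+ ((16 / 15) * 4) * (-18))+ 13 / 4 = -1091 / 20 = -54.55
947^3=849278123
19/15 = 1.27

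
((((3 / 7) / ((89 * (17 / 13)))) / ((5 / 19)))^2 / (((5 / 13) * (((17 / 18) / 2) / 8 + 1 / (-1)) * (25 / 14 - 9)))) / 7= 4111518528 / 383773173781375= 0.00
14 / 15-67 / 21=-79 / 35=-2.26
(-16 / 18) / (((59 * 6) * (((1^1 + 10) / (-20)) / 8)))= 0.04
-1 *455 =-455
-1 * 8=-8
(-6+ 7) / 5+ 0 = 0.20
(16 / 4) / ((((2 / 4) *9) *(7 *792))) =1 / 6237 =0.00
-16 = -16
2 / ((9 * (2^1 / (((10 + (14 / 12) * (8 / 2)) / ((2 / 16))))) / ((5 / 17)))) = 1760 / 459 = 3.83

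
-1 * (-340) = 340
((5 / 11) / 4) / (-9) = -5 / 396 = -0.01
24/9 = 8/3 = 2.67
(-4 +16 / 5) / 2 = -2 / 5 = -0.40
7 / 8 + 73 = 591 / 8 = 73.88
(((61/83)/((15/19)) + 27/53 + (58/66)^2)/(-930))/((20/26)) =-0.00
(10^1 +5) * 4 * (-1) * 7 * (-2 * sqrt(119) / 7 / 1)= 120 * sqrt(119)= 1309.05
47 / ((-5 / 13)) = -611 / 5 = -122.20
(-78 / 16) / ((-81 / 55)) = 715 / 216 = 3.31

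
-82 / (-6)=41 / 3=13.67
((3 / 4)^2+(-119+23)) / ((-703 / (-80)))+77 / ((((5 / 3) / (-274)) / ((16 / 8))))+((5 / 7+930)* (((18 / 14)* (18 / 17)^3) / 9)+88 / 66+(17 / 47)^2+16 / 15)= -47045091676940204 / 1869234935995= -25168.10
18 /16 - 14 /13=5 /104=0.05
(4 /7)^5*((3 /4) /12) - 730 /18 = -6133979 /151263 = -40.55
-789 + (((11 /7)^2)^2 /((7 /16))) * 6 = -11855187 /16807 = -705.37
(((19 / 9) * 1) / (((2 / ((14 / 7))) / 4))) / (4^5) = 19 / 2304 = 0.01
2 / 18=1 / 9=0.11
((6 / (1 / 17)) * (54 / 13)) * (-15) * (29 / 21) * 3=-2395980 / 91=-26329.45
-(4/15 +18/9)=-34/15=-2.27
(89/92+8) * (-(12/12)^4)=-825/92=-8.97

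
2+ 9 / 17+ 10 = 213 / 17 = 12.53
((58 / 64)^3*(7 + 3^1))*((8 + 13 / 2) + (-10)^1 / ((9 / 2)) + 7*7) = 134505335 / 294912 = 456.09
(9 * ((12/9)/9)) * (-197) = -788/3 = -262.67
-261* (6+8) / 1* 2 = -7308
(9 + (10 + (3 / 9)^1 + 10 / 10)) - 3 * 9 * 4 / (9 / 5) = -39.67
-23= -23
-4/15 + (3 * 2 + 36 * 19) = 10346/15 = 689.73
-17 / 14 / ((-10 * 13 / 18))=0.17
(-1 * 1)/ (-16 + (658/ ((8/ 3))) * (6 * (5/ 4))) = -0.00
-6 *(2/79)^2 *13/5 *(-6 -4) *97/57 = 20176/118579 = 0.17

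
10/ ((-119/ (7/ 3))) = -10/ 51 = -0.20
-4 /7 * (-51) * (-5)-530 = -4730 /7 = -675.71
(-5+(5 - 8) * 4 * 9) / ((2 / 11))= -1243 / 2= -621.50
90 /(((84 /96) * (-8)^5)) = -45 /14336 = -0.00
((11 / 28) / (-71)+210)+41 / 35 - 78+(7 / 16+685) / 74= 419059019 / 2942240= 142.43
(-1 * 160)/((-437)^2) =-160/190969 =-0.00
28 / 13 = 2.15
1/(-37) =-1/37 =-0.03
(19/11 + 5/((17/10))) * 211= 184203/187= 985.04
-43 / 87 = -0.49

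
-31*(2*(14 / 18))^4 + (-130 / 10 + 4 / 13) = -16564213 / 85293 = -194.20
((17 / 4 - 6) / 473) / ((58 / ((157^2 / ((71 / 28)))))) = -1207801 / 1947814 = -0.62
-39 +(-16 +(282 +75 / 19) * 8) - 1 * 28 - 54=40861 / 19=2150.58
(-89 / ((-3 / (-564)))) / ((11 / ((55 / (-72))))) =20915 / 18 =1161.94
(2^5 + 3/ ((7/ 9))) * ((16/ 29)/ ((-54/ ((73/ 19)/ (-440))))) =18323/ 5727645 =0.00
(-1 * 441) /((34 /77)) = -33957 /34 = -998.74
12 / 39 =4 / 13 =0.31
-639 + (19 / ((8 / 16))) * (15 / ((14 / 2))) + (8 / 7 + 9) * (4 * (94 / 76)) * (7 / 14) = -70820 / 133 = -532.48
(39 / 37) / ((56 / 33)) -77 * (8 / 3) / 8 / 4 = -36025 / 6216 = -5.80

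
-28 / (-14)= 2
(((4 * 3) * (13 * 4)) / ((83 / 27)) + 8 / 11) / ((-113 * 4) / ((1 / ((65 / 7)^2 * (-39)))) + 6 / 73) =332646692 / 2481952242561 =0.00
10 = 10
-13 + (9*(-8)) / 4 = -31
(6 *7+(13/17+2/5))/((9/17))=1223/15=81.53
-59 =-59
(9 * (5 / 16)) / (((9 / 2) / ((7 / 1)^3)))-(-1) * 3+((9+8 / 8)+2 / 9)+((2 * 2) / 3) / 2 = 16435 / 72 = 228.26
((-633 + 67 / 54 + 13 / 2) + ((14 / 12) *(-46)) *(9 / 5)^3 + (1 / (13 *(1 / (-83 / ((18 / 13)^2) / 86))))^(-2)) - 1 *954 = -4814858323361 / 3929313375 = -1225.37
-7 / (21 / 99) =-33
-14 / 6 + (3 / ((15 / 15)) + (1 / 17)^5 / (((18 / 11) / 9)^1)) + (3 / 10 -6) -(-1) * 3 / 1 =-43305556 / 21297855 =-2.03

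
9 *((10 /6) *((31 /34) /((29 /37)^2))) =636585 /28594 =22.26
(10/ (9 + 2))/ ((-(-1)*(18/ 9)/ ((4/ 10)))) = 2/ 11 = 0.18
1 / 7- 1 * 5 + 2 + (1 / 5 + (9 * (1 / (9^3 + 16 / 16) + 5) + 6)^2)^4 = 25894982919941097244147928715159571607 / 564522064325856700000000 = 45870630319586.31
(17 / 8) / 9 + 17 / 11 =1411 / 792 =1.78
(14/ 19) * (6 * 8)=35.37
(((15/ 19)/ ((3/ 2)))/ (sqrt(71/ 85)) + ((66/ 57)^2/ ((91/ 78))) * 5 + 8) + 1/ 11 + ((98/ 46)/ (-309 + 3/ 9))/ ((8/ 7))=10 * sqrt(6035)/ 1349 + 65505002119/ 4736164048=14.41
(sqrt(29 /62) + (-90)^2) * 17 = 17 * sqrt(1798) /62 + 137700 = 137711.63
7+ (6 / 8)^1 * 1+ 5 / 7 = 237 / 28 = 8.46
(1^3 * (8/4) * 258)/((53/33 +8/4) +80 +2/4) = 34056/5551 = 6.14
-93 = -93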